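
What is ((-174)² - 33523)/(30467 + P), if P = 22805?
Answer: -3247/53272 ≈ -0.060951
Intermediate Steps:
((-174)² - 33523)/(30467 + P) = ((-174)² - 33523)/(30467 + 22805) = (30276 - 33523)/53272 = -3247*1/53272 = -3247/53272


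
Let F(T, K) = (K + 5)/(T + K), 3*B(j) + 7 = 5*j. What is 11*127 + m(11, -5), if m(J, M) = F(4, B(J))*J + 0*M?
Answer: 28171/20 ≈ 1408.6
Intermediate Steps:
B(j) = -7/3 + 5*j/3 (B(j) = -7/3 + (5*j)/3 = -7/3 + 5*j/3)
F(T, K) = (5 + K)/(K + T)
m(J, M) = J*(8/3 + 5*J/3)/(5/3 + 5*J/3) (m(J, M) = ((5 + (-7/3 + 5*J/3))/((-7/3 + 5*J/3) + 4))*J + 0*M = ((8/3 + 5*J/3)/(5/3 + 5*J/3))*J + 0 = J*(8/3 + 5*J/3)/(5/3 + 5*J/3) + 0 = J*(8/3 + 5*J/3)/(5/3 + 5*J/3))
11*127 + m(11, -5) = 11*127 + (⅕)*11*(8 + 5*11)/(1 + 11) = 1397 + (⅕)*11*(8 + 55)/12 = 1397 + (⅕)*11*(1/12)*63 = 1397 + 231/20 = 28171/20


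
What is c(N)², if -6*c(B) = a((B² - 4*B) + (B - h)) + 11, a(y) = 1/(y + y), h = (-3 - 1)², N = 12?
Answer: 455625/135424 ≈ 3.3644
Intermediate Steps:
h = 16 (h = (-4)² = 16)
a(y) = 1/(2*y)
c(B) = -11/6 - 1/(12*(-16 + B² - 3*B)) (c(B) = -(1/(2*((B² - 4*B) + (B - 1*16))) + 11)/6 = -(1/(2*((B² - 4*B) + (B - 16))) + 11)/6 = -(1/(2*((B² - 4*B) + (-16 + B))) + 11)/6 = -(1/(2*(-16 + B² - 3*B)) + 11)/6 = -(11 + 1/(2*(-16 + B² - 3*B)))/6 = -11/6 - 1/(12*(-16 + B² - 3*B)))
c(N)² = ((-351 - 66*12 + 22*12²)/(12*(16 - 1*12² + 3*12)))² = ((-351 - 792 + 22*144)/(12*(16 - 1*144 + 36)))² = ((-351 - 792 + 3168)/(12*(16 - 144 + 36)))² = ((1/12)*2025/(-92))² = ((1/12)*(-1/92)*2025)² = (-675/368)² = 455625/135424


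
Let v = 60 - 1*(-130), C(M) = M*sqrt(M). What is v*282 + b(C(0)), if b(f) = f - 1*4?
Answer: 53576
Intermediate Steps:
C(M) = M**(3/2)
v = 190 (v = 60 + 130 = 190)
b(f) = -4 + f (b(f) = f - 4 = -4 + f)
v*282 + b(C(0)) = 190*282 + (-4 + 0**(3/2)) = 53580 + (-4 + 0) = 53580 - 4 = 53576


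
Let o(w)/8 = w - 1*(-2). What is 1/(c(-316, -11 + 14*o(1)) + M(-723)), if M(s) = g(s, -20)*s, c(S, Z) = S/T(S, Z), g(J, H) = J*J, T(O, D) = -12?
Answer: -3/1133799122 ≈ -2.6460e-9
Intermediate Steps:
o(w) = 16 + 8*w (o(w) = 8*(w - 1*(-2)) = 8*(w + 2) = 8*(2 + w) = 16 + 8*w)
g(J, H) = J**2
c(S, Z) = -S/12 (c(S, Z) = S/(-12) = S*(-1/12) = -S/12)
M(s) = s**3 (M(s) = s**2*s = s**3)
1/(c(-316, -11 + 14*o(1)) + M(-723)) = 1/(-1/12*(-316) + (-723)**3) = 1/(79/3 - 377933067) = 1/(-1133799122/3) = -3/1133799122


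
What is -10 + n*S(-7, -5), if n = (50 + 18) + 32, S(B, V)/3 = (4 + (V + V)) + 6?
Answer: -10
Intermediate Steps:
S(B, V) = 30 + 6*V (S(B, V) = 3*((4 + (V + V)) + 6) = 3*((4 + 2*V) + 6) = 3*(10 + 2*V) = 30 + 6*V)
n = 100 (n = 68 + 32 = 100)
-10 + n*S(-7, -5) = -10 + 100*(30 + 6*(-5)) = -10 + 100*(30 - 30) = -10 + 100*0 = -10 + 0 = -10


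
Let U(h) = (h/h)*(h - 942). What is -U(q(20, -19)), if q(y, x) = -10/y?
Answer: 1885/2 ≈ 942.50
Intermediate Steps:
U(h) = -942 + h (U(h) = 1*(-942 + h) = -942 + h)
-U(q(20, -19)) = -(-942 - 10/20) = -(-942 - 10*1/20) = -(-942 - ½) = -1*(-1885/2) = 1885/2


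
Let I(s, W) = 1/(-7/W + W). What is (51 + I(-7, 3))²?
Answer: 11025/4 ≈ 2756.3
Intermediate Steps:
I(s, W) = 1/(W - 7/W)
(51 + I(-7, 3))² = (51 + 3/(-7 + 3²))² = (51 + 3/(-7 + 9))² = (51 + 3/2)² = (105/2)² = 11025/4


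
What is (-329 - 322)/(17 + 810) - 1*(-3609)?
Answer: 2983992/827 ≈ 3608.2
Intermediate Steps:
(-329 - 322)/(17 + 810) - 1*(-3609) = -651/827 + 3609 = 2983992/827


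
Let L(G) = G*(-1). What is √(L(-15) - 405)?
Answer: I*√390 ≈ 19.748*I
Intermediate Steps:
L(G) = -G
√(L(-15) - 405) = √(-1*(-15) - 405) = √(15 - 405) = √(-390) = I*√390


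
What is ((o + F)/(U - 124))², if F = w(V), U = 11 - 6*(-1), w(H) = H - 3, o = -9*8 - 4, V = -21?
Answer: 10000/11449 ≈ 0.87344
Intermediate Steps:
o = -76 (o = -72 - 4 = -76)
w(H) = -3 + H
U = 17 (U = 11 + 6 = 17)
F = -24 (F = -3 - 21 = -24)
((o + F)/(U - 124))² = ((-76 - 24)/(17 - 124))² = (-100/(-107))² = (-100*(-1/107))² = (100/107)² = 10000/11449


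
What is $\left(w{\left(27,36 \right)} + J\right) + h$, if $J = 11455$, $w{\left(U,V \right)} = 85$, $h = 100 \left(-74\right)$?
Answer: $4140$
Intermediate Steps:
$h = -7400$
$\left(w{\left(27,36 \right)} + J\right) + h = \left(85 + 11455\right) - 7400 = 11540 - 7400 = 4140$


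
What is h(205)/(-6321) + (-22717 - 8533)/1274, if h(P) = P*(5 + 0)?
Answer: -289850/11739 ≈ -24.691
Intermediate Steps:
h(P) = 5*P (h(P) = P*5 = 5*P)
h(205)/(-6321) + (-22717 - 8533)/1274 = (5*205)/(-6321) + (-22717 - 8533)/1274 = 1025*(-1/6321) - 31250*1/1274 = -1025/6321 - 15625/637 = -289850/11739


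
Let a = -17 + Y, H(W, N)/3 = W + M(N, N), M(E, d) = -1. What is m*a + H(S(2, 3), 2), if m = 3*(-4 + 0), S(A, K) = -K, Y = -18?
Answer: 408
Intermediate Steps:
H(W, N) = -3 + 3*W (H(W, N) = 3*(W - 1) = 3*(-1 + W) = -3 + 3*W)
m = -12 (m = 3*(-4) = -12)
a = -35 (a = -17 - 18 = -35)
m*a + H(S(2, 3), 2) = -12*(-35) + (-3 + 3*(-1*3)) = 420 + (-3 + 3*(-3)) = 420 + (-3 - 9) = 420 - 12 = 408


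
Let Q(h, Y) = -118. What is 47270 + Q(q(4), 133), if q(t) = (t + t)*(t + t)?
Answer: 47152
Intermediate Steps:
q(t) = 4*t² (q(t) = (2*t)*(2*t) = 4*t²)
47270 + Q(q(4), 133) = 47270 - 118 = 47152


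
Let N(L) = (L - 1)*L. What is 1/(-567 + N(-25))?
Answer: 1/83 ≈ 0.012048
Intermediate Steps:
N(L) = L*(-1 + L) (N(L) = (-1 + L)*L = L*(-1 + L))
1/(-567 + N(-25)) = 1/(-567 - 25*(-1 - 25)) = 1/(-567 - 25*(-26)) = 1/(-567 + 650) = 1/83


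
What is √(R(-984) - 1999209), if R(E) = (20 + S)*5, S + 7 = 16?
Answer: 2*I*√499766 ≈ 1413.9*I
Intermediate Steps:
S = 9 (S = -7 + 16 = 9)
R(E) = 145 (R(E) = (20 + 9)*5 = 29*5 = 145)
√(R(-984) - 1999209) = √(145 - 1999209) = √(-1999064) = 2*I*√499766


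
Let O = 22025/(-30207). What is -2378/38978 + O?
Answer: -465161348/588704223 ≈ -0.79014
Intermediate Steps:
O = -22025/30207 (O = 22025*(-1/30207) = -22025/30207 ≈ -0.72914)
-2378/38978 + O = -2378/38978 - 22025/30207 = -2378*1/38978 - 22025/30207 = -1189/19489 - 22025/30207 = -465161348/588704223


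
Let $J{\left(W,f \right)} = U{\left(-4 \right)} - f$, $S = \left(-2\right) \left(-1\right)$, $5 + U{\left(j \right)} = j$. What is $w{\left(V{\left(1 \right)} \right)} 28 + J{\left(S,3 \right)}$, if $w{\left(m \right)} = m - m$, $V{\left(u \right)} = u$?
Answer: $-12$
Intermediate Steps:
$U{\left(j \right)} = -5 + j$
$S = 2$
$J{\left(W,f \right)} = -9 - f$ ($J{\left(W,f \right)} = \left(-5 - 4\right) - f = -9 - f$)
$w{\left(m \right)} = 0$
$w{\left(V{\left(1 \right)} \right)} 28 + J{\left(S,3 \right)} = 0 \cdot 28 - 12 = 0 - 12 = -12$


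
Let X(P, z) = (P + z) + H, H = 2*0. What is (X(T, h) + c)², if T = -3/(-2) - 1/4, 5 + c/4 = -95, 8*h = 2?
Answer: 635209/4 ≈ 1.5880e+5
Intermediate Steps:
h = ¼ (h = (⅛)*2 = ¼ ≈ 0.25000)
c = -400 (c = -20 + 4*(-95) = -20 - 380 = -400)
H = 0
T = 5/4 (T = -3*(-½) - 1*¼ = 3/2 - ¼ = 5/4 ≈ 1.2500)
X(P, z) = P + z (X(P, z) = (P + z) + 0 = P + z)
(X(T, h) + c)² = ((5/4 + ¼) - 400)² = (3/2 - 400)² = (-797/2)² = 635209/4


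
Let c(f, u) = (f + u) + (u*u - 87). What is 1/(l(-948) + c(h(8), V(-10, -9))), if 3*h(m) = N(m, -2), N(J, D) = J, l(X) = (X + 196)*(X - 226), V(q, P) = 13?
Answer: 3/2648837 ≈ 1.1326e-6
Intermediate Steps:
l(X) = (-226 + X)*(196 + X) (l(X) = (196 + X)*(-226 + X) = (-226 + X)*(196 + X))
h(m) = m/3
c(f, u) = -87 + f + u + u² (c(f, u) = (f + u) + (u² - 87) = (f + u) + (-87 + u²) = -87 + f + u + u²)
1/(l(-948) + c(h(8), V(-10, -9))) = 1/((-44296 + (-948)² - 30*(-948)) + (-87 + (⅓)*8 + 13 + 13²)) = 1/((-44296 + 898704 + 28440) + (-87 + 8/3 + 13 + 169)) = 1/(882848 + 293/3) = 1/(2648837/3) = 3/2648837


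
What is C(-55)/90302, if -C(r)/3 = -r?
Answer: -165/90302 ≈ -0.0018272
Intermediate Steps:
C(r) = 3*r (C(r) = -(-3)*r = 3*r)
C(-55)/90302 = (3*(-55))/90302 = -165*1/90302 = -165/90302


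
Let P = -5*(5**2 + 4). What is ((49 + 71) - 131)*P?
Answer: 1595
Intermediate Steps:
P = -145 (P = -5*(25 + 4) = -5*29 = -145)
((49 + 71) - 131)*P = ((49 + 71) - 131)*(-145) = (120 - 131)*(-145) = -11*(-145) = 1595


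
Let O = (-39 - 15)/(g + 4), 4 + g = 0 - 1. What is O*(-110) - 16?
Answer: -5956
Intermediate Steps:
g = -5 (g = -4 + (0 - 1) = -4 - 1 = -5)
O = 54 (O = (-39 - 15)/(-5 + 4) = -54/(-1) = -54*(-1) = 54)
O*(-110) - 16 = 54*(-110) - 16 = -5940 - 16 = -5956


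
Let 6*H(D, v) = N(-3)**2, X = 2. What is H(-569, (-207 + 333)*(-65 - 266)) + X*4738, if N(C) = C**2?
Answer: 18979/2 ≈ 9489.5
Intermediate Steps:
H(D, v) = 27/2 (H(D, v) = ((-3)**2)**2/6 = (1/6)*9**2 = (1/6)*81 = 27/2)
H(-569, (-207 + 333)*(-65 - 266)) + X*4738 = 27/2 + 2*4738 = 27/2 + 9476 = 18979/2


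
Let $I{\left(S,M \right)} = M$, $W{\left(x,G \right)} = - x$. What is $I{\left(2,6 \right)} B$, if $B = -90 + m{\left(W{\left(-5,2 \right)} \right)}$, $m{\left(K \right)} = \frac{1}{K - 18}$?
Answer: $- \frac{7026}{13} \approx -540.46$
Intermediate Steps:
$m{\left(K \right)} = \frac{1}{-18 + K}$
$B = - \frac{1171}{13}$ ($B = -90 + \frac{1}{-18 - -5} = -90 + \frac{1}{-18 + 5} = -90 + \frac{1}{-13} = -90 - \frac{1}{13} = - \frac{1171}{13} \approx -90.077$)
$I{\left(2,6 \right)} B = 6 \left(- \frac{1171}{13}\right) = - \frac{7026}{13}$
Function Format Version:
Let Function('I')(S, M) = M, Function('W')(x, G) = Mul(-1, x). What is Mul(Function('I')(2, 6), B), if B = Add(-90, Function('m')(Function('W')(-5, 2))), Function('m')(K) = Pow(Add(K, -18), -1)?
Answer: Rational(-7026, 13) ≈ -540.46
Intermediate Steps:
Function('m')(K) = Pow(Add(-18, K), -1)
B = Rational(-1171, 13) (B = Add(-90, Pow(Add(-18, Mul(-1, -5)), -1)) = Add(-90, Pow(Add(-18, 5), -1)) = Add(-90, Pow(-13, -1)) = Add(-90, Rational(-1, 13)) = Rational(-1171, 13) ≈ -90.077)
Mul(Function('I')(2, 6), B) = Mul(6, Rational(-1171, 13)) = Rational(-7026, 13)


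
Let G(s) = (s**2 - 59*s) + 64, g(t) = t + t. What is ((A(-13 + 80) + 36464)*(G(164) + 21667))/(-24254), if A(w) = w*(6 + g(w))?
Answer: -892834822/12127 ≈ -73624.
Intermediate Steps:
g(t) = 2*t
A(w) = w*(6 + 2*w)
G(s) = 64 + s**2 - 59*s
((A(-13 + 80) + 36464)*(G(164) + 21667))/(-24254) = ((2*(-13 + 80)*(3 + (-13 + 80)) + 36464)*((64 + 164**2 - 59*164) + 21667))/(-24254) = ((2*67*(3 + 67) + 36464)*((64 + 26896 - 9676) + 21667))*(-1/24254) = ((2*67*70 + 36464)*(17284 + 21667))*(-1/24254) = ((9380 + 36464)*38951)*(-1/24254) = (45844*38951)*(-1/24254) = 1785669644*(-1/24254) = -892834822/12127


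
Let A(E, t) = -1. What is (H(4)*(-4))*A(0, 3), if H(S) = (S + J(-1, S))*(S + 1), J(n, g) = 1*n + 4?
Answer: 140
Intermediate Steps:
J(n, g) = 4 + n (J(n, g) = n + 4 = 4 + n)
H(S) = (1 + S)*(3 + S) (H(S) = (S + (4 - 1))*(S + 1) = (S + 3)*(1 + S) = (3 + S)*(1 + S) = (1 + S)*(3 + S))
(H(4)*(-4))*A(0, 3) = ((3 + 4² + 4*4)*(-4))*(-1) = ((3 + 16 + 16)*(-4))*(-1) = (35*(-4))*(-1) = -140*(-1) = 140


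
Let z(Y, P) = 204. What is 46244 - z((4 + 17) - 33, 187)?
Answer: 46040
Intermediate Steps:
46244 - z((4 + 17) - 33, 187) = 46244 - 1*204 = 46244 - 204 = 46040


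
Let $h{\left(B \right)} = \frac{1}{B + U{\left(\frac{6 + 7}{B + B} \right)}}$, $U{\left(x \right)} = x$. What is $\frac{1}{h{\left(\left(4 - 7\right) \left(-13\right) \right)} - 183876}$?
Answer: $- \frac{235}{43210854} \approx -5.4385 \cdot 10^{-6}$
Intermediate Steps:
$h{\left(B \right)} = \frac{1}{B + \frac{13}{2 B}}$ ($h{\left(B \right)} = \frac{1}{B + \frac{6 + 7}{B + B}} = \frac{1}{B + \frac{13}{2 B}}$)
$\frac{1}{h{\left(\left(4 - 7\right) \left(-13\right) \right)} - 183876} = \frac{1}{\frac{2 \left(4 - 7\right) \left(-13\right)}{13 + 2 \left(\left(4 - 7\right) \left(-13\right)\right)^{2}} - 183876} = \frac{1}{\frac{2 \left(\left(-3\right) \left(-13\right)\right)}{13 + 2 \left(\left(-3\right) \left(-13\right)\right)^{2}} - 183876} = \frac{1}{2 \cdot 39 \frac{1}{13 + 2 \cdot 39^{2}} - 183876} = \frac{1}{2 \cdot 39 \frac{1}{13 + 2 \cdot 1521} - 183876} = \frac{1}{2 \cdot 39 \frac{1}{13 + 3042} - 183876} = \frac{1}{2 \cdot 39 \cdot \frac{1}{3055} - 183876} = \frac{1}{\frac{6}{235} - 183876} = \frac{1}{- \frac{43210854}{235}} = - \frac{235}{43210854}$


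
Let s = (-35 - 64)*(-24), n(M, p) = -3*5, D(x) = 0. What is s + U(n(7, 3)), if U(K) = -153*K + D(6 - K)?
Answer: 4671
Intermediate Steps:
n(M, p) = -15
U(K) = -153*K (U(K) = -153*K + 0 = -153*K)
s = 2376 (s = -99*(-24) = 2376)
s + U(n(7, 3)) = 2376 - 153*(-15) = 2376 + 2295 = 4671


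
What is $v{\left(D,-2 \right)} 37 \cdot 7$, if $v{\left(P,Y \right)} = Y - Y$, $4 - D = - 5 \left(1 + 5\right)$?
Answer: $0$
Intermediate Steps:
$D = 34$ ($D = 4 - - 5 \left(1 + 5\right) = 4 - \left(-5\right) 6 = 4 - -30 = 4 + 30 = 34$)
$v{\left(P,Y \right)} = 0$
$v{\left(D,-2 \right)} 37 \cdot 7 = 0 \cdot 37 \cdot 7 = 0 \cdot 7 = 0$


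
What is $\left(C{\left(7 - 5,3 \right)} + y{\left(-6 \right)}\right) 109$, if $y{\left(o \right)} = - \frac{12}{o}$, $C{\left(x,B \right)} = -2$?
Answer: $0$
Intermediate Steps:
$\left(C{\left(7 - 5,3 \right)} + y{\left(-6 \right)}\right) 109 = \left(-2 - \frac{12}{-6}\right) 109 = \left(-2 - -2\right) 109 = \left(-2 + 2\right) 109 = 0 \cdot 109 = 0$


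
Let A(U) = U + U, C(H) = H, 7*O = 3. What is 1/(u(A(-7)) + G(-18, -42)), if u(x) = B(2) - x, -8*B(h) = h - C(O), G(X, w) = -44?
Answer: -56/1691 ≈ -0.033117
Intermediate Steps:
O = 3/7 (O = (⅐)*3 = 3/7 ≈ 0.42857)
A(U) = 2*U
B(h) = 3/56 - h/8 (B(h) = -(h - 1*3/7)/8 = -(h - 3/7)/8 = -(-3/7 + h)/8 = 3/56 - h/8)
u(x) = -11/56 - x (u(x) = (3/56 - ⅛*2) - x = (3/56 - ¼) - x = -11/56 - x)
1/(u(A(-7)) + G(-18, -42)) = 1/((-11/56 - 2*(-7)) - 44) = 1/((-11/56 - 1*(-14)) - 44) = 1/((-11/56 + 14) - 44) = 1/(773/56 - 44) = 1/(-1691/56) = -56/1691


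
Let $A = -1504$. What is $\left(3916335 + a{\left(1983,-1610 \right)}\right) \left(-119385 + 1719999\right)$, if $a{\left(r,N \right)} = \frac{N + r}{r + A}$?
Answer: $\frac{3002631558650532}{479} \approx 6.2685 \cdot 10^{12}$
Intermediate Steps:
$a{\left(r,N \right)} = \frac{N + r}{-1504 + r}$ ($a{\left(r,N \right)} = \frac{N + r}{r - 1504} = \frac{N + r}{-1504 + r}$)
$\left(3916335 + a{\left(1983,-1610 \right)}\right) \left(-119385 + 1719999\right) = \left(3916335 + \frac{-1610 + 1983}{-1504 + 1983}\right) \left(-119385 + 1719999\right) = \left(3916335 + \frac{1}{479} \cdot 373\right) 1600614 = \left(3916335 + \frac{373}{479}\right) 1600614 = \frac{1875924838}{479} \cdot 1600614 = \frac{3002631558650532}{479}$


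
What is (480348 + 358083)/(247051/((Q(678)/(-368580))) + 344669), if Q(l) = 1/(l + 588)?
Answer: -76221/10479954595601 ≈ -7.2730e-9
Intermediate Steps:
Q(l) = 1/(588 + l)
(480348 + 358083)/(247051/((Q(678)/(-368580))) + 344669) = (480348 + 358083)/(247051/((1/((588 + 678)*(-368580)))) + 344669) = 838431/(247051/((-1/368580/1266)) + 344669) = 838431/(247051/(((1/1266)*(-1/368580))) + 344669) = 838431/(247051/(-1/466622280) + 344669) = 838431/(247051*(-466622280) + 344669) = 838431/(-115279500896280 + 344669) = 838431/(-115279500551611) = 838431*(-1/115279500551611) = -76221/10479954595601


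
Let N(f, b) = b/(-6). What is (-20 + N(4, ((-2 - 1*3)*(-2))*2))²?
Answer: 4900/9 ≈ 544.44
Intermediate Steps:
N(f, b) = -b/6 (N(f, b) = b*(-⅙) = -b/6)
(-20 + N(4, ((-2 - 1*3)*(-2))*2))² = (-20 - (-2 - 1*3)*(-2)*2/6)² = (-20 - (-2 - 3)*(-2)*2/6)² = (-20 - (-5*(-2))*2/6)² = (-20 - 5*2/3)² = (-20 - ⅙*20)² = (-20 - 10/3)² = (-70/3)² = 4900/9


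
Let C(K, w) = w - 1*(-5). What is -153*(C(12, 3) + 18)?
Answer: -3978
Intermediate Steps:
C(K, w) = 5 + w (C(K, w) = w + 5 = 5 + w)
-153*(C(12, 3) + 18) = -153*((5 + 3) + 18) = -153*(8 + 18) = -153*26 = -3978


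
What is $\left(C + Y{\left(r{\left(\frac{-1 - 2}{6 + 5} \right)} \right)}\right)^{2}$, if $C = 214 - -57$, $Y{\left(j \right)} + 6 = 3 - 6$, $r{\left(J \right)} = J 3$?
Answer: $68644$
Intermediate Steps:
$r{\left(J \right)} = 3 J$
$Y{\left(j \right)} = -9$ ($Y{\left(j \right)} = -6 + \left(3 - 6\right) = -6 - 3 = -9$)
$C = 271$ ($C = 214 + 57 = 271$)
$\left(C + Y{\left(r{\left(\frac{-1 - 2}{6 + 5} \right)} \right)}\right)^{2} = \left(271 - 9\right)^{2} = 262^{2} = 68644$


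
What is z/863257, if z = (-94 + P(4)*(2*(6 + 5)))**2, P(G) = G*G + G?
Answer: 119716/863257 ≈ 0.13868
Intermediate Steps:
P(G) = G + G**2 (P(G) = G**2 + G = G + G**2)
z = 119716 (z = (-94 + (4*(1 + 4))*(2*(6 + 5)))**2 = (-94 + (4*5)*(2*11))**2 = (-94 + 20*22)**2 = (-94 + 440)**2 = 346**2 = 119716)
z/863257 = 119716/863257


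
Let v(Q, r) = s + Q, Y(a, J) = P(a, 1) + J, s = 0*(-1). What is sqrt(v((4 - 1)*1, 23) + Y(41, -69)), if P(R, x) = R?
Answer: 5*I ≈ 5.0*I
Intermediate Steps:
s = 0
Y(a, J) = J + a (Y(a, J) = a + J = J + a)
v(Q, r) = Q (v(Q, r) = 0 + Q = Q)
sqrt(v((4 - 1)*1, 23) + Y(41, -69)) = sqrt((4 - 1)*1 + (-69 + 41)) = sqrt(3*1 - 28) = sqrt(3 - 28) = sqrt(-25) = 5*I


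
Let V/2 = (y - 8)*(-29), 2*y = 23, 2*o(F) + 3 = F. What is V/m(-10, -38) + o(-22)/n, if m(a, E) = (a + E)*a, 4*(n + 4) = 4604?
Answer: -238841/550560 ≈ -0.43381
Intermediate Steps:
n = 1147 (n = -4 + (¼)*4604 = -4 + 1151 = 1147)
m(a, E) = a*(E + a) (m(a, E) = (E + a)*a = a*(E + a))
o(F) = -3/2 + F/2
y = 23/2 (y = (½)*23 = 23/2 ≈ 11.500)
V = -203 (V = 2*((23/2 - 8)*(-29)) = 2*((7/2)*(-29)) = 2*(-203/2) = -203)
V/m(-10, -38) + o(-22)/n = -203*(-1/(10*(-38 - 10))) + (-3/2 + (½)*(-22))/1147 = -203/((-10*(-48))) + (-3/2 - 11)*(1/1147) = -203/480 - 25/2*1/1147 = -203*1/480 - 25/2294 = -203/480 - 25/2294 = -238841/550560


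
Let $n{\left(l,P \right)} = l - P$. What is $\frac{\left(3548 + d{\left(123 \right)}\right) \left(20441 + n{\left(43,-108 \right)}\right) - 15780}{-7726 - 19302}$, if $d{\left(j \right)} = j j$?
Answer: $- \frac{96145251}{6757} \approx -14229.0$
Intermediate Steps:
$d{\left(j \right)} = j^{2}$
$\frac{\left(3548 + d{\left(123 \right)}\right) \left(20441 + n{\left(43,-108 \right)}\right) - 15780}{-7726 - 19302} = \frac{\left(3548 + 123^{2}\right) \left(20441 + \left(43 - -108\right)\right) - 15780}{-7726 - 19302} = \frac{\left(3548 + 15129\right) \left(20441 + \left(43 + 108\right)\right) - 15780}{-27028} = \left(18677 \left(20441 + 151\right) - 15780\right) \left(- \frac{1}{27028}\right) = \left(18677 \cdot 20592 - 15780\right) \left(- \frac{1}{27028}\right) = \left(384596784 - 15780\right) \left(- \frac{1}{27028}\right) = 384581004 \left(- \frac{1}{27028}\right) = - \frac{96145251}{6757}$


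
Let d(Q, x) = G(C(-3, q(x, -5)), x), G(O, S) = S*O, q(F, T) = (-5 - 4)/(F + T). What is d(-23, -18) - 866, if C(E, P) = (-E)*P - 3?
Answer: -19162/23 ≈ -833.13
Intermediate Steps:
q(F, T) = -9/(F + T)
C(E, P) = -3 - E*P (C(E, P) = -E*P - 3 = -3 - E*P)
G(O, S) = O*S
d(Q, x) = x*(-3 - 27/(-5 + x)) (d(Q, x) = (-3 - 1*(-3)*(-9/(x - 5)))*x = (-3 - 1*(-3)*(-9/(-5 + x)))*x = (-3 - 27/(-5 + x))*x = x*(-3 - 27/(-5 + x)))
d(-23, -18) - 866 = -3*(-18)*(4 - 18)/(-5 - 18) - 866 = -3*(-18)*(-14)/(-23) - 866 = -3*(-18)*(-1/23)*(-14) - 866 = 756/23 - 866 = -19162/23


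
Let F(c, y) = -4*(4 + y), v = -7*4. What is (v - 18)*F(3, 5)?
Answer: 1656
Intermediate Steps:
v = -28
F(c, y) = -16 - 4*y
(v - 18)*F(3, 5) = (-28 - 18)*(-16 - 4*5) = -46*(-16 - 20) = -46*(-36) = 1656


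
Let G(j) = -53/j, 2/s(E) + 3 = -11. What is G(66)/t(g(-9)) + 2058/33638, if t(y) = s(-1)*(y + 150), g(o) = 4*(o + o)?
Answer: 1048831/7871292 ≈ 0.13325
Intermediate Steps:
s(E) = -1/7 (s(E) = 2/(-3 - 11) = 2/(-14) = 2*(-1/14) = -1/7)
g(o) = 8*o (g(o) = 4*(2*o) = 8*o)
t(y) = -150/7 - y/7 (t(y) = -(y + 150)/7 = -(150 + y)/7 = -150/7 - y/7)
G(66)/t(g(-9)) + 2058/33638 = (-53/66)/(-150/7 - 8*(-9)/7) + 2058/33638 = (-53*1/66)/(-150/7 - 1/7*(-72)) + 2058*(1/33638) = -53/(66*(-150/7 + 72/7)) + 1029/16819 = -53/(66*(-78/7)) + 1029/16819 = -53/66*(-7/78) + 1029/16819 = 371/5148 + 1029/16819 = 1048831/7871292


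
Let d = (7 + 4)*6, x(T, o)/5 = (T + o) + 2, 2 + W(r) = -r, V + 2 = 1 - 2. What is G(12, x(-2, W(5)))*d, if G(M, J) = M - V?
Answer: 990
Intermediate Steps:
V = -3 (V = -2 + (1 - 2) = -2 - 1 = -3)
W(r) = -2 - r
x(T, o) = 10 + 5*T + 5*o (x(T, o) = 5*((T + o) + 2) = 5*(2 + T + o) = 10 + 5*T + 5*o)
d = 66 (d = 11*6 = 66)
G(M, J) = 3 + M (G(M, J) = M - 1*(-3) = M + 3 = 3 + M)
G(12, x(-2, W(5)))*d = (3 + 12)*66 = 15*66 = 990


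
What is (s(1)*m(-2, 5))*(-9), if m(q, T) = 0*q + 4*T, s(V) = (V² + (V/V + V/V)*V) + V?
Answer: -720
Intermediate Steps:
s(V) = V² + 3*V (s(V) = (V² + (1 + 1)*V) + V = (V² + 2*V) + V = V² + 3*V)
m(q, T) = 4*T (m(q, T) = 0 + 4*T = 4*T)
(s(1)*m(-2, 5))*(-9) = ((1*(3 + 1))*(4*5))*(-9) = ((1*4)*20)*(-9) = (4*20)*(-9) = 80*(-9) = -720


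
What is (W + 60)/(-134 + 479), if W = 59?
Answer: 119/345 ≈ 0.34493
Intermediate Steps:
(W + 60)/(-134 + 479) = (59 + 60)/(-134 + 479) = 119/345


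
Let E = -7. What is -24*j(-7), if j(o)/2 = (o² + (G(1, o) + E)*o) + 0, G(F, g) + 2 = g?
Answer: -7728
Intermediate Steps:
G(F, g) = -2 + g
j(o) = 2*o² + 2*o*(-9 + o) (j(o) = 2*((o² + ((-2 + o) - 7)*o) + 0) = 2*((o² + (-9 + o)*o) + 0) = 2*((o² + o*(-9 + o)) + 0) = 2*(o² + o*(-9 + o)) = 2*o² + 2*o*(-9 + o))
-24*j(-7) = -48*(-7)*(-9 + 2*(-7)) = -48*(-7)*(-9 - 14) = -48*(-7)*(-23) = -24*322 = -7728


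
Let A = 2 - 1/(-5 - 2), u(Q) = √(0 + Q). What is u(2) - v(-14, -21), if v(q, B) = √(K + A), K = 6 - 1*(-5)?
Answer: √2 - 2*√161/7 ≈ -2.2111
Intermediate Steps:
u(Q) = √Q
A = 15/7 (A = 2 - 1/(-7) = 2 - 1*(-⅐) = 2 + ⅐ = 15/7 ≈ 2.1429)
K = 11 (K = 6 + 5 = 11)
v(q, B) = 2*√161/7 (v(q, B) = √(11 + 15/7) = √(92/7) = 2*√161/7)
u(2) - v(-14, -21) = √2 - 2*√161/7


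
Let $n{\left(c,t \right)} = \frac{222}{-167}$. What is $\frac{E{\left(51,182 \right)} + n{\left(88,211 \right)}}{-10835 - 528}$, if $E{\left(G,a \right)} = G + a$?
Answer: $- \frac{38689}{1897621} \approx -0.020388$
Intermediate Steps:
$n{\left(c,t \right)} = - \frac{222}{167}$ ($n{\left(c,t \right)} = 222 \left(- \frac{1}{167}\right) = - \frac{222}{167}$)
$\frac{E{\left(51,182 \right)} + n{\left(88,211 \right)}}{-10835 - 528} = \frac{\left(51 + 182\right) - \frac{222}{167}}{-10835 - 528} = \frac{233 - \frac{222}{167}}{-11363} = \frac{38689}{167} \left(- \frac{1}{11363}\right) = - \frac{38689}{1897621}$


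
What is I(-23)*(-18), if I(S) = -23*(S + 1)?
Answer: -9108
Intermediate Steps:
I(S) = -23 - 23*S (I(S) = -23*(1 + S) = -23 - 23*S)
I(-23)*(-18) = (-23 - 23*(-23))*(-18) = (-23 + 529)*(-18) = 506*(-18) = -9108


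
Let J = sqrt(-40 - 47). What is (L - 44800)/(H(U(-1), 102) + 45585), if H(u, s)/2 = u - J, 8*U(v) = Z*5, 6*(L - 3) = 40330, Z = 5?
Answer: -83323297960/99770996379 - 3655232*I*sqrt(87)/99770996379 ≈ -0.83515 - 0.00034172*I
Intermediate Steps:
L = 20174/3 (L = 3 + (1/6)*40330 = 3 + 20165/3 = 20174/3 ≈ 6724.7)
J = I*sqrt(87) (J = sqrt(-87) = I*sqrt(87) ≈ 9.3274*I)
U(v) = 25/8 (U(v) = (5*5)/8 = (1/8)*25 = 25/8)
H(u, s) = 2*u - 2*I*sqrt(87) (H(u, s) = 2*(u - I*sqrt(87)) = 2*u - 2*I*sqrt(87))
(L - 44800)/(H(U(-1), 102) + 45585) = (20174/3 - 44800)/((2*(25/8) - 2*I*sqrt(87)) + 45585) = -114226/(3*((25/4 - 2*I*sqrt(87)) + 45585)) = -114226/(3*(182365/4 - 2*I*sqrt(87)))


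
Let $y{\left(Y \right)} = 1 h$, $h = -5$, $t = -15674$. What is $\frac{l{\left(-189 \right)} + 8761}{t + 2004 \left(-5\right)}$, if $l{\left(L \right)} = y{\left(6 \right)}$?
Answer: $- \frac{4378}{12847} \approx -0.34078$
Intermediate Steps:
$y{\left(Y \right)} = -5$ ($y{\left(Y \right)} = 1 \left(-5\right) = -5$)
$l{\left(L \right)} = -5$
$\frac{l{\left(-189 \right)} + 8761}{t + 2004 \left(-5\right)} = \frac{-5 + 8761}{-15674 + 2004 \left(-5\right)} = \frac{8756}{-15674 - 10020} = \frac{8756}{-25694} = 8756 \left(- \frac{1}{25694}\right) = - \frac{4378}{12847}$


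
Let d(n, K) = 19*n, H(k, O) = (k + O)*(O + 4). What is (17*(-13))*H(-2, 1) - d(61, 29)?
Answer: -54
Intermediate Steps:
H(k, O) = (4 + O)*(O + k) (H(k, O) = (O + k)*(4 + O) = (4 + O)*(O + k))
(17*(-13))*H(-2, 1) - d(61, 29) = (17*(-13))*(1² + 4*1 + 4*(-2) + 1*(-2)) - 19*61 = -221*(1 + 4 - 8 - 2) - 1*1159 = -221*(-5) - 1159 = 1105 - 1159 = -54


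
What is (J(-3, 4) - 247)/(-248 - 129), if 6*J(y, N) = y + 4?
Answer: 1481/2262 ≈ 0.65473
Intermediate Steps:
J(y, N) = ⅔ + y/6 (J(y, N) = (y + 4)/6 = (4 + y)/6 = ⅔ + y/6)
(J(-3, 4) - 247)/(-248 - 129) = ((⅔ + (⅙)*(-3)) - 247)/(-248 - 129) = ((⅔ - ½) - 247)/(-377) = (⅙ - 247)*(-1/377) = -1481/6*(-1/377) = 1481/2262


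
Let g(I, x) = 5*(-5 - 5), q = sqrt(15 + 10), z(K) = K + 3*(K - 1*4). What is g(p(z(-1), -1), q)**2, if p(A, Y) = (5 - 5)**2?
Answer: 2500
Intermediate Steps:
z(K) = -12 + 4*K (z(K) = K + 3*(K - 4) = K + 3*(-4 + K) = K + (-12 + 3*K) = -12 + 4*K)
p(A, Y) = 0 (p(A, Y) = 0**2 = 0)
q = 5 (q = sqrt(25) = 5)
g(I, x) = -50 (g(I, x) = 5*(-10) = -50)
g(p(z(-1), -1), q)**2 = (-50)**2 = 2500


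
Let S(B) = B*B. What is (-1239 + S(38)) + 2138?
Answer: 2343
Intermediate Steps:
S(B) = B²
(-1239 + S(38)) + 2138 = (-1239 + 38²) + 2138 = (-1239 + 1444) + 2138 = 205 + 2138 = 2343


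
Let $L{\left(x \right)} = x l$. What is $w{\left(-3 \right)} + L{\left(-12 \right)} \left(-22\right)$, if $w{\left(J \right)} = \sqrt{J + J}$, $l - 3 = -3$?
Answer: $i \sqrt{6} \approx 2.4495 i$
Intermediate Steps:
$l = 0$ ($l = 3 - 3 = 0$)
$L{\left(x \right)} = 0$ ($L{\left(x \right)} = x 0 = 0$)
$w{\left(J \right)} = \sqrt{2} \sqrt{J}$ ($w{\left(J \right)} = \sqrt{2 J} = \sqrt{2} \sqrt{J}$)
$w{\left(-3 \right)} + L{\left(-12 \right)} \left(-22\right) = \sqrt{2} \sqrt{-3} + 0 \left(-22\right) = \sqrt{2} i \sqrt{3} + 0 = i \sqrt{6} + 0 = i \sqrt{6}$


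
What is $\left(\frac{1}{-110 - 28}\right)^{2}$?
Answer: $\frac{1}{19044} \approx 5.251 \cdot 10^{-5}$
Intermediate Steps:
$\left(\frac{1}{-110 - 28}\right)^{2} = \left(\frac{1}{-138}\right)^{2} = \left(- \frac{1}{138}\right)^{2} = \frac{1}{19044}$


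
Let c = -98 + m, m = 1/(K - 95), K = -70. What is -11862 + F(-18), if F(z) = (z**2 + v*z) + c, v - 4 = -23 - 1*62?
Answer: -1679371/165 ≈ -10178.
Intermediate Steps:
m = -1/165 (m = 1/(-70 - 95) = 1/(-165) = -1/165 ≈ -0.0060606)
c = -16171/165 (c = -98 - 1/165 = -16171/165 ≈ -98.006)
v = -81 (v = 4 + (-23 - 1*62) = 4 + (-23 - 62) = 4 - 85 = -81)
F(z) = -16171/165 + z**2 - 81*z (F(z) = (z**2 - 81*z) - 16171/165 = -16171/165 + z**2 - 81*z)
-11862 + F(-18) = -11862 + (-16171/165 + (-18)**2 - 81*(-18)) = -11862 + (-16171/165 + 324 + 1458) = -11862 + 277859/165 = -1679371/165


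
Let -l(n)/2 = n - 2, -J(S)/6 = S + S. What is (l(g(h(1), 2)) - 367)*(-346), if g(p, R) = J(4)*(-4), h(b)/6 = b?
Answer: 258462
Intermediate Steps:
h(b) = 6*b
J(S) = -12*S (J(S) = -6*(S + S) = -12*S)
g(p, R) = 192 (g(p, R) = -12*4*(-4) = -48*(-4) = 192)
l(n) = 4 - 2*n (l(n) = -2*(n - 2) = -2*(-2 + n) = 4 - 2*n)
(l(g(h(1), 2)) - 367)*(-346) = ((4 - 2*192) - 367)*(-346) = ((4 - 384) - 367)*(-346) = (-380 - 367)*(-346) = -747*(-346) = 258462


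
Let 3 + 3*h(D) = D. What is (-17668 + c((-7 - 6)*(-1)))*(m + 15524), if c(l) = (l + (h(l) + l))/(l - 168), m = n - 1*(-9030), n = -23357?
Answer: -3278067492/155 ≈ -2.1149e+7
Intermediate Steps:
h(D) = -1 + D/3
m = -14327 (m = -23357 - 1*(-9030) = -23357 + 9030 = -14327)
c(l) = (-1 + 7*l/3)/(-168 + l) (c(l) = (l + ((-1 + l/3) + l))/(l - 168) = (l + (-1 + 4*l/3))/(-168 + l) = (-1 + 7*l/3)/(-168 + l))
(-17668 + c((-7 - 6)*(-1)))*(m + 15524) = (-17668 + (-3 + 7*((-7 - 6)*(-1)))/(3*(-168 + (-7 - 6)*(-1))))*(-14327 + 15524) = (-17668 + (-3 + 7*(-13*(-1)))/(3*(-168 - 13*(-1))))*1197 = (-17668 + (-3 + 7*13)/(3*(-168 + 13)))*1197 = (-17668 + (⅓)*(-3 + 91)/(-155))*1197 = (-17668 + (⅓)*(-1/155)*88)*1197 = (-17668 - 88/465)*1197 = -8215708/465*1197 = -3278067492/155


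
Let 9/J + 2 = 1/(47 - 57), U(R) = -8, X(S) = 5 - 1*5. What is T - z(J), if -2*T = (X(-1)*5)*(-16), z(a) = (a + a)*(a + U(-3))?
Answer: -5160/49 ≈ -105.31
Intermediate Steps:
X(S) = 0 (X(S) = 5 - 5 = 0)
J = -30/7 (J = 9/(-2 + 1/(47 - 57)) = 9/(-2 + 1/(-10)) = 9/(-2 - 1/10) = 9/(-21/10) = 9*(-10/21) = -30/7 ≈ -4.2857)
z(a) = 2*a*(-8 + a) (z(a) = (a + a)*(a - 8) = (2*a)*(-8 + a) = 2*a*(-8 + a))
T = 0 (T = -0*5*(-16)/2 = -0*(-16) = -1/2*0 = 0)
T - z(J) = 0 - 2*(-30)*(-8 - 30/7)/7 = 0 - 2*(-30)*(-86)/(7*7) = 0 - 1*5160/49 = 0 - 5160/49 = -5160/49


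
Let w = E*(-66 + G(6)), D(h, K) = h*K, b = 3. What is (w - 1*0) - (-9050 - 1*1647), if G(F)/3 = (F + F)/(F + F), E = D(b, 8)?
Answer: 9185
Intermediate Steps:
D(h, K) = K*h
E = 24 (E = 8*3 = 24)
G(F) = 3 (G(F) = 3*((F + F)/(F + F)) = 3*((2*F)/((2*F))) = 3*((2*F)*(1/(2*F))) = 3*1 = 3)
w = -1512 (w = 24*(-66 + 3) = 24*(-63) = -1512)
(w - 1*0) - (-9050 - 1*1647) = (-1512 - 1*0) - (-9050 - 1*1647) = (-1512 + 0) - (-9050 - 1647) = -1512 - 1*(-10697) = -1512 + 10697 = 9185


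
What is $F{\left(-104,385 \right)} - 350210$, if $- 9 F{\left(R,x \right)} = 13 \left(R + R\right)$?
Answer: $- \frac{3149186}{9} \approx -3.4991 \cdot 10^{5}$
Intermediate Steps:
$F{\left(R,x \right)} = - \frac{26 R}{9}$ ($F{\left(R,x \right)} = - \frac{13 \left(R + R\right)}{9} = - \frac{13 \cdot 2 R}{9} = - \frac{26 R}{9}$)
$F{\left(-104,385 \right)} - 350210 = \left(- \frac{26}{9}\right) \left(-104\right) - 350210 = \frac{2704}{9} - 350210 = - \frac{3149186}{9}$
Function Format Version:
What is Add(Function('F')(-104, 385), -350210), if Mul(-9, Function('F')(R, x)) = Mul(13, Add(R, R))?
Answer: Rational(-3149186, 9) ≈ -3.4991e+5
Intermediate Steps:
Function('F')(R, x) = Mul(Rational(-26, 9), R) (Function('F')(R, x) = Mul(Rational(-1, 9), Mul(13, Add(R, R))) = Mul(Rational(-1, 9), Mul(13, Mul(2, R))) = Mul(Rational(-1, 9), Mul(26, R)) = Mul(Rational(-26, 9), R))
Add(Function('F')(-104, 385), -350210) = Add(Mul(Rational(-26, 9), -104), -350210) = Add(Rational(2704, 9), -350210) = Rational(-3149186, 9)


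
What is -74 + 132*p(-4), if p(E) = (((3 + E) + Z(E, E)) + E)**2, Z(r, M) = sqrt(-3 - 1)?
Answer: 2698 - 2640*I ≈ 2698.0 - 2640.0*I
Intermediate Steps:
Z(r, M) = 2*I (Z(r, M) = sqrt(-4) = 2*I)
p(E) = (3 + 2*I + 2*E)**2 (p(E) = (((3 + E) + 2*I) + E)**2 = ((3 + E + 2*I) + E)**2 = (3 + 2*I + 2*E)**2)
-74 + 132*p(-4) = -74 + 132*(3 + 2*I + 2*(-4))**2 = -74 + 132*(3 + 2*I - 8)**2 = -74 + 132*(-5 + 2*I)**2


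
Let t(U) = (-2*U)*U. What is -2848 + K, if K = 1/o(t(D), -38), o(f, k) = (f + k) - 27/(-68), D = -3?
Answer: -10768356/3781 ≈ -2848.0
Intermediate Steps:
t(U) = -2*U²
o(f, k) = 27/68 + f + k (o(f, k) = (f + k) - 27*(-1/68) = (f + k) + 27/68 = 27/68 + f + k)
K = -68/3781 (K = 1/(27/68 - 2*(-3)² - 38) = 1/(27/68 - 2*9 - 38) = 1/(27/68 - 18 - 38) = 1/(-3781/68) = -68/3781 ≈ -0.017985)
-2848 + K = -2848 - 68/3781 = -10768356/3781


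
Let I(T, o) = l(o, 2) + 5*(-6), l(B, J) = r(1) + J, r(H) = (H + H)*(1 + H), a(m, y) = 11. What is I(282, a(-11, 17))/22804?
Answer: -6/5701 ≈ -0.0010524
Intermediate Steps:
r(H) = 2*H*(1 + H) (r(H) = (2*H)*(1 + H) = 2*H*(1 + H))
l(B, J) = 4 + J (l(B, J) = 2*1*(1 + 1) + J = 2*1*2 + J = 4 + J)
I(T, o) = -24 (I(T, o) = (4 + 2) + 5*(-6) = 6 - 30 = -24)
I(282, a(-11, 17))/22804 = -24/22804 = -24*1/22804 = -6/5701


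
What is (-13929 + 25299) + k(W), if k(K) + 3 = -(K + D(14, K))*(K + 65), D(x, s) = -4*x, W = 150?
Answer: -8843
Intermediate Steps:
k(K) = -3 - (-56 + K)*(65 + K) (k(K) = -3 - (K - 4*14)*(K + 65) = -3 - (K - 56)*(65 + K) = -3 - (-56 + K)*(65 + K))
(-13929 + 25299) + k(W) = (-13929 + 25299) + (3637 - 1*150² - 9*150) = 11370 + (3637 - 1*22500 - 1350) = 11370 + (3637 - 22500 - 1350) = 11370 - 20213 = -8843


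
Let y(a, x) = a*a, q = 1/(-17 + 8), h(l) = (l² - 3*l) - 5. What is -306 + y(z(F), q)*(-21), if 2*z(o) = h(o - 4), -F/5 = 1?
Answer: -224013/4 ≈ -56003.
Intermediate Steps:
F = -5 (F = -5*1 = -5)
h(l) = -5 + l² - 3*l
z(o) = 7/2 + (-4 + o)²/2 - 3*o/2 (z(o) = (-5 + (o - 4)² - 3*(o - 4))/2 = (-5 + (-4 + o)² - 3*(-4 + o))/2 = (-5 + (-4 + o)² + (12 - 3*o))/2 = (7 + (-4 + o)² - 3*o)/2 = 7/2 + (-4 + o)²/2 - 3*o/2)
q = -⅑ (q = 1/(-9) = -⅑ ≈ -0.11111)
y(a, x) = a²
-306 + y(z(F), q)*(-21) = -306 + (23/2 + (½)*(-5)² - 11/2*(-5))²*(-21) = -306 + (23/2 + (½)*25 + 55/2)²*(-21) = -306 + (23/2 + 25/2 + 55/2)²*(-21) = -306 + (103/2)²*(-21) = -306 + (10609/4)*(-21) = -306 - 222789/4 = -224013/4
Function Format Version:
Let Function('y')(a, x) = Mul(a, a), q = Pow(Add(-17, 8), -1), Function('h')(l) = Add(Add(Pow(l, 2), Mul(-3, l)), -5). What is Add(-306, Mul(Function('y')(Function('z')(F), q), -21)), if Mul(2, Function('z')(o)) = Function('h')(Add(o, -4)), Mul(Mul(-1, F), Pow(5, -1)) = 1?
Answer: Rational(-224013, 4) ≈ -56003.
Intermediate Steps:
F = -5 (F = Mul(-5, 1) = -5)
Function('h')(l) = Add(-5, Pow(l, 2), Mul(-3, l))
Function('z')(o) = Add(Rational(7, 2), Mul(Rational(1, 2), Pow(Add(-4, o), 2)), Mul(Rational(-3, 2), o)) (Function('z')(o) = Mul(Rational(1, 2), Add(-5, Pow(Add(o, -4), 2), Mul(-3, Add(o, -4)))) = Mul(Rational(1, 2), Add(-5, Pow(Add(-4, o), 2), Mul(-3, Add(-4, o)))) = Mul(Rational(1, 2), Add(-5, Pow(Add(-4, o), 2), Add(12, Mul(-3, o)))) = Mul(Rational(1, 2), Add(7, Pow(Add(-4, o), 2), Mul(-3, o))) = Add(Rational(7, 2), Mul(Rational(1, 2), Pow(Add(-4, o), 2)), Mul(Rational(-3, 2), o)))
q = Rational(-1, 9) (q = Pow(-9, -1) = Rational(-1, 9) ≈ -0.11111)
Function('y')(a, x) = Pow(a, 2)
Add(-306, Mul(Function('y')(Function('z')(F), q), -21)) = Add(-306, Mul(Pow(Add(Rational(23, 2), Mul(Rational(1, 2), Pow(-5, 2)), Mul(Rational(-11, 2), -5)), 2), -21)) = Add(-306, Mul(Pow(Add(Rational(23, 2), Mul(Rational(1, 2), 25), Rational(55, 2)), 2), -21)) = Add(-306, Mul(Pow(Add(Rational(23, 2), Rational(25, 2), Rational(55, 2)), 2), -21)) = Add(-306, Mul(Pow(Rational(103, 2), 2), -21)) = Add(-306, Mul(Rational(10609, 4), -21)) = Add(-306, Rational(-222789, 4)) = Rational(-224013, 4)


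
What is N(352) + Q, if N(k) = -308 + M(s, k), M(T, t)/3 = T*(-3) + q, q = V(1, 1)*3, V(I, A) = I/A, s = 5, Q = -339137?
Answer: -339481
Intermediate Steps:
q = 3 (q = (1/1)*3 = (1*1)*3 = 1*3 = 3)
M(T, t) = 9 - 9*T (M(T, t) = 3*(T*(-3) + 3) = 3*(-3*T + 3) = 3*(3 - 3*T) = 9 - 9*T)
N(k) = -344 (N(k) = -308 + (9 - 9*5) = -308 + (9 - 45) = -308 - 36 = -344)
N(352) + Q = -344 - 339137 = -339481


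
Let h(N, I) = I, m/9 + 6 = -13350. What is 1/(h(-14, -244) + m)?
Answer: -1/120448 ≈ -8.3023e-6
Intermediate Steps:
m = -120204 (m = -54 + 9*(-13350) = -54 - 120150 = -120204)
1/(h(-14, -244) + m) = 1/(-244 - 120204) = 1/(-120448) = -1/120448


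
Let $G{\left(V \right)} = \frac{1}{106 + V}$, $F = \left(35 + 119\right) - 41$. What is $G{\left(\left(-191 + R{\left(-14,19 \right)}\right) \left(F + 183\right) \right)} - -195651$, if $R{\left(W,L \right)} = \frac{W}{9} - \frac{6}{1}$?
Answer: $\frac{103303336689}{527998} \approx 1.9565 \cdot 10^{5}$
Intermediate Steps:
$R{\left(W,L \right)} = -6 + \frac{W}{9}$ ($R{\left(W,L \right)} = W \frac{1}{9} - 6 = \frac{W}{9} - 6 = -6 + \frac{W}{9}$)
$F = 113$ ($F = 154 - 41 = 113$)
$G{\left(\left(-191 + R{\left(-14,19 \right)}\right) \left(F + 183\right) \right)} - -195651 = \frac{1}{106 + \left(-191 + \left(-6 + \frac{1}{9} \left(-14\right)\right)\right) \left(113 + 183\right)} - -195651 = \frac{1}{106 + \left(-191 - \frac{68}{9}\right) 296} + 195651 = \frac{1}{106 - \frac{528952}{9}} + 195651 = \frac{1}{- \frac{527998}{9}} + 195651 = - \frac{9}{527998} + 195651 = \frac{103303336689}{527998}$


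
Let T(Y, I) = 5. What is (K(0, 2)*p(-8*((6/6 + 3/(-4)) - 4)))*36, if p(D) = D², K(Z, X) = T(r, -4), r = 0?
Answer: 162000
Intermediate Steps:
K(Z, X) = 5
(K(0, 2)*p(-8*((6/6 + 3/(-4)) - 4)))*36 = (5*(-8*((6/6 + 3/(-4)) - 4))²)*36 = (5*(-8*((6*(⅙) + 3*(-¼)) - 4))²)*36 = (5*(-8*((1 - ¾) - 4))²)*36 = (5*(-8*(¼ - 4))²)*36 = (5*(-8*(-15)/4)²)*36 = (5*(-4*(-15/2))²)*36 = (5*30²)*36 = (5*900)*36 = 4500*36 = 162000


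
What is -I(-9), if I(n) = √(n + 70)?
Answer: -√61 ≈ -7.8102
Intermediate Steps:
I(n) = √(70 + n)
-I(-9) = -√(70 - 9) = -√61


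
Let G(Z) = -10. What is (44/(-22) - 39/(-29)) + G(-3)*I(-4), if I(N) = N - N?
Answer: -19/29 ≈ -0.65517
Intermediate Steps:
I(N) = 0
(44/(-22) - 39/(-29)) + G(-3)*I(-4) = (44/(-22) - 39/(-29)) - 10*0 = (44*(-1/22) - 39*(-1/29)) + 0 = (-2 + 39/29) + 0 = -19/29 + 0 = -19/29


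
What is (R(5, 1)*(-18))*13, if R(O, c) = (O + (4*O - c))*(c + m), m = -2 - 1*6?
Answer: 39312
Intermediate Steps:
m = -8 (m = -2 - 6 = -8)
R(O, c) = (-8 + c)*(-c + 5*O) (R(O, c) = (O + (4*O - c))*(c - 8) = (O + (-c + 4*O))*(-8 + c) = (-c + 5*O)*(-8 + c) = (-8 + c)*(-c + 5*O))
(R(5, 1)*(-18))*13 = ((-1*1² - 40*5 + 8*1 + 5*5*1)*(-18))*13 = ((-1*1 - 200 + 8 + 25)*(-18))*13 = ((-1 - 200 + 8 + 25)*(-18))*13 = -168*(-18)*13 = 3024*13 = 39312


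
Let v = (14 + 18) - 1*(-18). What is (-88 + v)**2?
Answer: 1444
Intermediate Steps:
v = 50 (v = 32 + 18 = 50)
(-88 + v)**2 = (-88 + 50)**2 = (-38)**2 = 1444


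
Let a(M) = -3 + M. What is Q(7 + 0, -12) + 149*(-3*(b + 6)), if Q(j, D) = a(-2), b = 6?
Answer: -5369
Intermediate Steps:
Q(j, D) = -5 (Q(j, D) = -3 - 2 = -5)
Q(7 + 0, -12) + 149*(-3*(b + 6)) = -5 + 149*(-3*(6 + 6)) = -5 + 149*(-3*12) = -5 + 149*(-36) = -5 - 5364 = -5369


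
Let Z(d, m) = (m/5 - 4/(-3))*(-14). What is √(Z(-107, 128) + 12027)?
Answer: √2621235/15 ≈ 107.93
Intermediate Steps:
Z(d, m) = -56/3 - 14*m/5 (Z(d, m) = (m*(⅕) - 4*(-⅓))*(-14) = (m/5 + 4/3)*(-14) = (4/3 + m/5)*(-14) = -56/3 - 14*m/5)
√(Z(-107, 128) + 12027) = √((-56/3 - 14/5*128) + 12027) = √((-56/3 - 1792/5) + 12027) = √(-5656/15 + 12027) = √(174749/15) = √2621235/15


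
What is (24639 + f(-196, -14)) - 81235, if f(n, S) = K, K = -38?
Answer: -56634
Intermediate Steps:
f(n, S) = -38
(24639 + f(-196, -14)) - 81235 = (24639 - 38) - 81235 = 24601 - 81235 = -56634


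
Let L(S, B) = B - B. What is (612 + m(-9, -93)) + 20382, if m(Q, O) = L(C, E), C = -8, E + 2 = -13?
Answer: 20994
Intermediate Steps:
E = -15 (E = -2 - 13 = -15)
L(S, B) = 0
m(Q, O) = 0
(612 + m(-9, -93)) + 20382 = (612 + 0) + 20382 = 612 + 20382 = 20994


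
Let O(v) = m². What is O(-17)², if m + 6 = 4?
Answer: 16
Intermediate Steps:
m = -2 (m = -6 + 4 = -2)
O(v) = 4 (O(v) = (-2)² = 4)
O(-17)² = 4² = 16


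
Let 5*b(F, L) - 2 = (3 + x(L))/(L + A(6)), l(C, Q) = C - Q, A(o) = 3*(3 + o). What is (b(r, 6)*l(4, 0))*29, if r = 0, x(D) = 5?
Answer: 8584/165 ≈ 52.024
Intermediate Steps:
A(o) = 9 + 3*o
b(F, L) = 2/5 + 8/(5*(27 + L)) (b(F, L) = 2/5 + ((3 + 5)/(L + (9 + 3*6)))/5 = 2/5 + (8/(L + (9 + 18)))/5 = 2/5 + (8/(L + 27))/5 = 2/5 + (8/(27 + L))/5 = 2/5 + 8/(5*(27 + L)))
(b(r, 6)*l(4, 0))*29 = ((2*(31 + 6)/(5*(27 + 6)))*(4 - 1*0))*29 = (((2/5)*37/33)*(4 + 0))*29 = (((2/5)*(1/33)*37)*4)*29 = ((74/165)*4)*29 = (296/165)*29 = 8584/165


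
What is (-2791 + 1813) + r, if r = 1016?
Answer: 38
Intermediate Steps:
(-2791 + 1813) + r = (-2791 + 1813) + 1016 = -978 + 1016 = 38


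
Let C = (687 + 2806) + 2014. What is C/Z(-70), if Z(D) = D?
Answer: -5507/70 ≈ -78.671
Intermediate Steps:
C = 5507 (C = 3493 + 2014 = 5507)
C/Z(-70) = 5507/(-70) = 5507*(-1/70) = -5507/70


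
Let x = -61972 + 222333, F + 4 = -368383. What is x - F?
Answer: 528748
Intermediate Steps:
F = -368387 (F = -4 - 368383 = -368387)
x = 160361
x - F = 160361 - 1*(-368387) = 160361 + 368387 = 528748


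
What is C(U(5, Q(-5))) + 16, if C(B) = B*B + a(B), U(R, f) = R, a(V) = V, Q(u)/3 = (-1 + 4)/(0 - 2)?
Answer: 46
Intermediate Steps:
Q(u) = -9/2 (Q(u) = 3*((-1 + 4)/(0 - 2)) = 3*(3/(-2)) = 3*(3*(-½)) = 3*(-3/2) = -9/2)
C(B) = B + B² (C(B) = B*B + B = B² + B = B + B²)
C(U(5, Q(-5))) + 16 = 5*(1 + 5) + 16 = 5*6 + 16 = 30 + 16 = 46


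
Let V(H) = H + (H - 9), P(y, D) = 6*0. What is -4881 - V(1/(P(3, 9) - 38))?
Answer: -92567/19 ≈ -4871.9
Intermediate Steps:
P(y, D) = 0
V(H) = -9 + 2*H (V(H) = H + (-9 + H) = -9 + 2*H)
-4881 - V(1/(P(3, 9) - 38)) = -4881 - (-9 + 2/(0 - 38)) = -4881 - (-9 + 2/(-38)) = -4881 - (-9 + 2*(-1/38)) = -4881 - (-9 - 1/19) = -4881 - 1*(-172/19) = -4881 + 172/19 = -92567/19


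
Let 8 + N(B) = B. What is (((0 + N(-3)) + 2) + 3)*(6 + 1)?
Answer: -42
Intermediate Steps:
N(B) = -8 + B
(((0 + N(-3)) + 2) + 3)*(6 + 1) = (((0 + (-8 - 3)) + 2) + 3)*(6 + 1) = (((0 - 11) + 2) + 3)*7 = ((-11 + 2) + 3)*7 = (-9 + 3)*7 = -6*7 = -42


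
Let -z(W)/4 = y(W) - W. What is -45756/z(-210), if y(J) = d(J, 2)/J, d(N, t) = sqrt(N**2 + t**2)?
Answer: 13242072375/243095737 + 1201095*sqrt(11026)/486191474 ≈ 54.732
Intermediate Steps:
y(J) = sqrt(4 + J**2)/J (y(J) = sqrt(J**2 + 2**2)/J = sqrt(J**2 + 4)/J = sqrt(4 + J**2)/J)
z(W) = 4*W - 4*sqrt(4 + W**2)/W (z(W) = -4*(sqrt(4 + W**2)/W - W) = -4*(-W + sqrt(4 + W**2)/W) = 4*W - 4*sqrt(4 + W**2)/W)
-45756/z(-210) = -45756/(4*(-210) - 4*sqrt(4 + (-210)**2)/(-210)) = -45756/(-840 - 4*(-1/210)*sqrt(4 + 44100)) = -45756/(-840 - 4*(-1/210)*sqrt(44104)) = -45756/(-840 - 4*(-1/210)*2*sqrt(11026)) = -45756/(-840 + 4*sqrt(11026)/105)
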